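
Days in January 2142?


31 days

Month: January (month 1)
January has 31 days


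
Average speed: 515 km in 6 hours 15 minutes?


Distance: 515 km
Time: 6h 15m = 375 min = 375/60 = 25/4 hours
Speed = 515 ÷ (25/4) = 515 × 4 / 25 = 2060/25 = 82.4 km/h

82.4 km/h


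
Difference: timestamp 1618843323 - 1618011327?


831996 seconds (231.1 hours / 9.63 days)

Difference = 1618843323 - 1618011327 = 831996 seconds
In hours: 831996 / 3600 ≈ 231.1
In days: 831996 / 86400 ≈ 9.63


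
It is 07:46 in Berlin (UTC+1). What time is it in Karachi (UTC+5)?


Time difference = UTC+5 - UTC+1 = +4 hours
New hour = (7 + 4) mod 24
= 11 mod 24 = 11
Minutes unchanged → 11:46

11:46


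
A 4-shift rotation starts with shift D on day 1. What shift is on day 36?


Shifts: A, B, C, D
Start: D (index 3)
Day 36: (3 + 36 - 1) mod 4
= 38 mod 4
= 2
Index 2 → shift C

Shift C


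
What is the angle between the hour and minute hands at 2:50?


Hour hand = 2×30 + 50×0.5 = 85.0°
Minute hand = 50×6 = 300°
Difference = |85.0 - 300| = 215.0°
Since > 180°: 360 - 215.0 = 145.0°

145.0°


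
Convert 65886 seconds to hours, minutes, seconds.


Hours: 65886 ÷ 3600 = 18 remainder 1086
Minutes: 1086 ÷ 60 = 18 remainder 6
Seconds: 6

18h 18m 6s


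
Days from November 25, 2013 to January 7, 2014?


From November 25, 2013 to January 7, 2014
Rest of November 2013: 30 - 25 = 5
Full months: December 31
Days into January 2014: 7
Total = 5 + 31 + 7 = 43 days

43 days


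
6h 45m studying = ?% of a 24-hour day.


Time: 405 minutes
Day: 1440 minutes
Percentage = (405/1440) × 100 ≈ 28.1%

28.1%


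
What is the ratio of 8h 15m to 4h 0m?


33:16 (2.06)

Duration 1: 495 minutes
Duration 2: 240 minutes
Ratio = 495:240
GCD = 15
Simplified = 33:16
As a decimal: 33/16 ≈ 2.06


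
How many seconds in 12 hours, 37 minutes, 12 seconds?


Hours: 12 × 3600 = 43200
Minutes: 37 × 60 = 2220
Seconds: 12
Total = 43200 + 2220 + 12 = 45432

45432 seconds


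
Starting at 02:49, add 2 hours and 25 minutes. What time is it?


05:14

Start: 169 minutes from midnight
Add: 145 minutes
Total: 314 minutes
Hours: 314 ÷ 60 = 5 remainder 14


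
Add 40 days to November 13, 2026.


December 23, 2026

Start: November 13, 2026
Add 40 days
November 13 → December 1: 30 - 13 + 1 = 18 days (40 - 18 = 22 left)
December 1 + 22 = December 23, 2026


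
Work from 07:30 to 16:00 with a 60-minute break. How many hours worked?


7h 30m (450 minutes)

Total time = (16×60+0) - (7×60+30)
= 960 - 450 = 510 min
Minus break: 510 - 60 = 450 min
= 7h 30m


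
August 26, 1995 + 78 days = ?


Start: August 26, 1995
Add 78 days
August 26 → September 1: 31 - 26 + 1 = 6 days (78 - 6 = 72 left)
September 1 → October 1: 30 - 1 + 1 = 30 days (72 - 30 = 42 left)
October 1 → November 1: 31 - 1 + 1 = 31 days (42 - 31 = 11 left)
November 1 + 11 = November 12, 1995

November 12, 1995


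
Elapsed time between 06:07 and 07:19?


End time in minutes: 7×60 + 19 = 439
Start time in minutes: 6×60 + 7 = 367
Difference = 439 - 367 = 72 minutes
= 1 hours 12 minutes

1h 12m


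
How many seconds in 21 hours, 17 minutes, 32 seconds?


Hours: 21 × 3600 = 75600
Minutes: 17 × 60 = 1020
Seconds: 32
Total = 75600 + 1020 + 32 = 76652

76652 seconds


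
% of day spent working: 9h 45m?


40.6%

Time: 585 minutes
Day: 1440 minutes
Percentage = (585/1440) × 100 ≈ 40.6%


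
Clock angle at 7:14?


Hour hand = 7×30 + 14×0.5 = 217.0°
Minute hand = 14×6 = 84°
Difference = |217.0 - 84| = 133.0°

133.0°


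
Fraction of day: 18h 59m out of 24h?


Total minutes: 18×60 + 59 = 1139
Day = 24×60 = 1440 minutes
Fraction = 1139/1440 ≈ 0.7910
As a percentage: 1139/1440 × 100 ≈ 79.10%

0.7910 (79.10%)


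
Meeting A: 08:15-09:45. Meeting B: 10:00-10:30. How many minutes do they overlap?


0 minutes

Meeting A: 495-585 (in minutes from midnight)
Meeting B: 600-630
Overlap start = max(495, 600) = 600
Overlap end = min(585, 630) = 585
Overlap = max(0, 585 - 600) = 0 min


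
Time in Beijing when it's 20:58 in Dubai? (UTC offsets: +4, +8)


Time difference = UTC+8 - UTC+4 = +4 hours
New hour = (20 + 4) mod 24
= 24 mod 24 = 0
Minutes unchanged → 00:58; 24 ≥ 24 → next day

00:58 (next day)


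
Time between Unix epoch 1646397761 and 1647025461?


627700 seconds (174.4 hours / 7.27 days)

Difference = 1647025461 - 1646397761 = 627700 seconds
In hours: 627700 / 3600 ≈ 174.4
In days: 627700 / 86400 ≈ 7.27


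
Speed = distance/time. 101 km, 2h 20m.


43.3 km/h

Distance: 101 km
Time: 2h 20m = 140 min = 140/60 = 7/3 hours
Speed = 101 ÷ (7/3) = 101 × 3 / 7 = 303/7 ≈ 43.3 km/h


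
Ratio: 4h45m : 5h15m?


Duration 1: 285 minutes
Duration 2: 315 minutes
Ratio = 285:315
GCD = 15
Simplified = 19:21
As a decimal: 19/21 ≈ 0.90

19:21 (0.90)


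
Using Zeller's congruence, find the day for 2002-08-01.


Zeller's congruence:
q=1, m=8, k=2, j=20
h = (1 + ⌊13×9/5⌋ + 2 + ⌊2/4⌋ + ⌊20/4⌋ - 2×20) mod 7
= (1 + 23 + 2 + 0 + 5 - 40) mod 7
= -9 mod 7 = 5
h=5 → Thursday

Thursday


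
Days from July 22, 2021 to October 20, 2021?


90 days

From July 22, 2021 to October 20, 2021
Rest of July 2021: 31 - 22 = 9
Full months: August 31, September 30
Days into October 2021: 20
Total = 9 + 31 + 30 + 20 = 90 days


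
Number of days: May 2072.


Month: May (month 5)
May has 31 days

31 days


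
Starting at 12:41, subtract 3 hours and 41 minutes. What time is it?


Start: 761 minutes from midnight
Subtract: 221 minutes
Remaining: 761 - 221 = 540
Hours: 9, Minutes: 0

09:00


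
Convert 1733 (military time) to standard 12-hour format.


5:33 PM

Hour: 17
17 - 12 = 5 → PM


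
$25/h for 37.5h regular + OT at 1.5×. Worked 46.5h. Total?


Regular: 37.5h × $25 = $937.50
Overtime: 46.5 - 37.5 = 9.0h
OT pay: 9.0h × $25 × 1.5 = $337.50
Total = $937.50 + $337.50 = $1275.00

$1275.00


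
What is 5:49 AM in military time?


05:49

Input: 5:49 AM
AM hour stays: 5


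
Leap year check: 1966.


No

Rules: divisible by 4 AND (not by 100 OR by 400)
1966 ÷ 4 = 491 remainder 2 → not divisible by 4
Not divisible by 4 → not a leap year


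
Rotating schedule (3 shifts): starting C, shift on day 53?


Shifts: A, B, C
Start: C (index 2)
Day 53: (2 + 53 - 1) mod 3
= 54 mod 3
= 0
Index 0 → shift A

Shift A


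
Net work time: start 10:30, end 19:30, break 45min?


Total time = (19×60+30) - (10×60+30)
= 1170 - 630 = 540 min
Minus break: 540 - 45 = 495 min
= 8h 15m

8h 15m (495 minutes)


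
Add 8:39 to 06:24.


Start: 384 minutes from midnight
Add: 519 minutes
Total: 903 minutes
Hours: 903 ÷ 60 = 15 remainder 3

15:03


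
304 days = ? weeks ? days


43 weeks 3 days

Weeks: 304 ÷ 7 = 43 remainder 3


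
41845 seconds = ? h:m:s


11h 37m 25s

Hours: 41845 ÷ 3600 = 11 remainder 2245
Minutes: 2245 ÷ 60 = 37 remainder 25
Seconds: 25


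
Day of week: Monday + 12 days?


Saturday

Start: Monday (index 0)
(0 + 12) mod 7
= 12 mod 7
= 5
Index 5 → Saturday


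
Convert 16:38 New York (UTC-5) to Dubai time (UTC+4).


01:38 (next day)

Time difference = UTC+4 - UTC-5 = +9 hours
New hour = (16 + 9) mod 24
= 25 mod 24 = 1
Minutes unchanged → 01:38; 25 ≥ 24 → next day


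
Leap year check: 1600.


Rules: divisible by 4 AND (not by 100 OR by 400)
1600 ÷ 4 = 400 exactly → divisible by 4
1600 ÷ 100 = 16 exactly → divisible by 100
1600 ÷ 400 = 4 exactly → divisible by 400
Divisible by 400 → leap year

Yes


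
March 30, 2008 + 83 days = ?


June 21, 2008

Start: March 30, 2008
Add 83 days
March 30 → April 1: 31 - 30 + 1 = 2 days (83 - 2 = 81 left)
April 1 → May 1: 30 - 1 + 1 = 30 days (81 - 30 = 51 left)
May 1 → June 1: 31 - 1 + 1 = 31 days (51 - 31 = 20 left)
June 1 + 20 = June 21, 2008


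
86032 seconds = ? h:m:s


Hours: 86032 ÷ 3600 = 23 remainder 3232
Minutes: 3232 ÷ 60 = 53 remainder 52
Seconds: 52

23h 53m 52s


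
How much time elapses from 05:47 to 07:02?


End time in minutes: 7×60 + 2 = 422
Start time in minutes: 5×60 + 47 = 347
Difference = 422 - 347 = 75 minutes
= 1 hours 15 minutes

1h 15m


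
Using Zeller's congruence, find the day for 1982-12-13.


Monday

Zeller's congruence:
q=13, m=12, k=82, j=19
h = (13 + ⌊13×13/5⌋ + 82 + ⌊82/4⌋ + ⌊19/4⌋ - 2×19) mod 7
= (13 + 33 + 82 + 20 + 4 - 38) mod 7
= 114 mod 7 = 2
h=2 → Monday


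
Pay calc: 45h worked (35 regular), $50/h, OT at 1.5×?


$2500.00

Regular: 35h × $50 = $1750.00
Overtime: 45 - 35 = 10h
OT pay: 10h × $50 × 1.5 = $750.00
Total = $1750.00 + $750.00 = $2500.00


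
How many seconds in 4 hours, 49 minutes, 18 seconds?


Hours: 4 × 3600 = 14400
Minutes: 49 × 60 = 2940
Seconds: 18
Total = 14400 + 2940 + 18 = 17358

17358 seconds


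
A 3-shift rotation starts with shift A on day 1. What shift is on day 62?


Shifts: A, B, C
Start: A (index 0)
Day 62: (0 + 62 - 1) mod 3
= 61 mod 3
= 1
Index 1 → shift B

Shift B


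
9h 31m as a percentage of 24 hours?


Total minutes: 9×60 + 31 = 571
Day = 24×60 = 1440 minutes
Fraction = 571/1440 ≈ 0.3965
As a percentage: 571/1440 × 100 ≈ 39.65%

0.3965 (39.65%)


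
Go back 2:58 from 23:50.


Start: 1430 minutes from midnight
Subtract: 178 minutes
Remaining: 1430 - 178 = 1252
Hours: 20, Minutes: 52

20:52


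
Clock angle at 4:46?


Hour hand = 4×30 + 46×0.5 = 143.0°
Minute hand = 46×6 = 276°
Difference = |143.0 - 276| = 133.0°

133.0°


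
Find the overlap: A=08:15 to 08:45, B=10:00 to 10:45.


Meeting A: 495-525 (in minutes from midnight)
Meeting B: 600-645
Overlap start = max(495, 600) = 600
Overlap end = min(525, 645) = 525
Overlap = max(0, 525 - 600) = 0 min

0 minutes


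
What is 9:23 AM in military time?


Input: 9:23 AM
AM hour stays: 9

09:23


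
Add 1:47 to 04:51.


06:38

Start: 291 minutes from midnight
Add: 107 minutes
Total: 398 minutes
Hours: 398 ÷ 60 = 6 remainder 38


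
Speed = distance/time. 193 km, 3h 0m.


Distance: 193 km
Time: 3 hours
Speed = 193 / 3 ≈ 64.3 km/h

64.3 km/h


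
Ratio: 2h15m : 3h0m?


Duration 1: 135 minutes
Duration 2: 180 minutes
Ratio = 135:180
GCD = 45
Simplified = 3:4
As a decimal: 3/4 = 0.75

3:4 (0.75)


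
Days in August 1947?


Month: August (month 8)
August has 31 days

31 days


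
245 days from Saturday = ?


Saturday

Start: Saturday (index 5)
(5 + 245) mod 7
= 250 mod 7
= 5
Index 5 → Saturday


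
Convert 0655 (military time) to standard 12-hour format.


6:55 AM

Hour: 6
6 < 12 → AM


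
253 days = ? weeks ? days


Weeks: 253 ÷ 7 = 36 remainder 1

36 weeks 1 days


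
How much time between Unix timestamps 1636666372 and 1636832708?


Difference = 1636832708 - 1636666372 = 166336 seconds
In hours: 166336 / 3600 ≈ 46.2
In days: 166336 / 86400 ≈ 1.93

166336 seconds (46.2 hours / 1.93 days)


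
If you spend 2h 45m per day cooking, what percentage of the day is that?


Time: 165 minutes
Day: 1440 minutes
Percentage = (165/1440) × 100 ≈ 11.5%

11.5%


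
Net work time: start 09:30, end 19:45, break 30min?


Total time = (19×60+45) - (9×60+30)
= 1185 - 570 = 615 min
Minus break: 615 - 30 = 585 min
= 9h 45m

9h 45m (585 minutes)


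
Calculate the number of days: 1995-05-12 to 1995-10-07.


From May 12, 1995 to October 7, 1995
Rest of May 1995: 31 - 12 = 19
Full months: June 30, July 31, August 31, September 30
Days into October 1995: 7
Total = 19 + 30 + 31 + 31 + 30 + 7 = 148 days

148 days


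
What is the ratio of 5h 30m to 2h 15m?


Duration 1: 330 minutes
Duration 2: 135 minutes
Ratio = 330:135
GCD = 15
Simplified = 22:9
As a decimal: 22/9 ≈ 2.44

22:9 (2.44)


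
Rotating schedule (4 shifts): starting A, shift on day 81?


Shifts: A, B, C, D
Start: A (index 0)
Day 81: (0 + 81 - 1) mod 4
= 80 mod 4
= 0
Index 0 → shift A

Shift A


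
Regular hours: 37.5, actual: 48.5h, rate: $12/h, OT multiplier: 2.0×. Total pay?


Regular: 37.5h × $12 = $450.00
Overtime: 48.5 - 37.5 = 11.0h
OT pay: 11.0h × $12 × 2.0 = $264.00
Total = $450.00 + $264.00 = $714.00

$714.00


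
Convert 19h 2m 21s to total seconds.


68541 seconds

Hours: 19 × 3600 = 68400
Minutes: 2 × 60 = 120
Seconds: 21
Total = 68400 + 120 + 21 = 68541


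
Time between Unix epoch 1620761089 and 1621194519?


433430 seconds (120.4 hours / 5.02 days)

Difference = 1621194519 - 1620761089 = 433430 seconds
In hours: 433430 / 3600 ≈ 120.4
In days: 433430 / 86400 ≈ 5.02


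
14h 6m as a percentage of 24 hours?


Total minutes: 14×60 + 6 = 846
Day = 24×60 = 1440 minutes
Fraction = 846/1440 = 0.5875
As a percentage: 846/1440 × 100 = 58.75%

0.5875 (58.75%)


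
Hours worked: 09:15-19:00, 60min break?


Total time = (19×60+0) - (9×60+15)
= 1140 - 555 = 585 min
Minus break: 585 - 60 = 525 min
= 8h 45m

8h 45m (525 minutes)


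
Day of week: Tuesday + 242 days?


Start: Tuesday (index 1)
(1 + 242) mod 7
= 243 mod 7
= 5
Index 5 → Saturday

Saturday


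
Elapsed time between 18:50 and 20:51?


2h 1m

End time in minutes: 20×60 + 51 = 1251
Start time in minutes: 18×60 + 50 = 1130
Difference = 1251 - 1130 = 121 minutes
= 2 hours 1 minutes


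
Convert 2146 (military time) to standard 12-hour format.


Hour: 21
21 - 12 = 9 → PM

9:46 PM


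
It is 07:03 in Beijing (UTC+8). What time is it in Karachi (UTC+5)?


04:03

Time difference = UTC+5 - UTC+8 = -3 hours
New hour = (7 -3) mod 24
= 4 mod 24 = 4
Minutes unchanged → 04:03


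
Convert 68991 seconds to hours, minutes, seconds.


Hours: 68991 ÷ 3600 = 19 remainder 591
Minutes: 591 ÷ 60 = 9 remainder 51
Seconds: 51

19h 9m 51s


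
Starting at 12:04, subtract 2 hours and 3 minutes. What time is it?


10:01

Start: 724 minutes from midnight
Subtract: 123 minutes
Remaining: 724 - 123 = 601
Hours: 10, Minutes: 1


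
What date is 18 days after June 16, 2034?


Start: June 16, 2034
Add 18 days
June 16 → July 1: 30 - 16 + 1 = 15 days (18 - 15 = 3 left)
July 1 + 3 = July 4, 2034

July 4, 2034


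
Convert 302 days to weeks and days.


43 weeks 1 days

Weeks: 302 ÷ 7 = 43 remainder 1


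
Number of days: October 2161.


31 days

Month: October (month 10)
October has 31 days


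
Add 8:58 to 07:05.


16:03

Start: 425 minutes from midnight
Add: 538 minutes
Total: 963 minutes
Hours: 963 ÷ 60 = 16 remainder 3


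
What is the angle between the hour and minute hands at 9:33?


Hour hand = 9×30 + 33×0.5 = 286.5°
Minute hand = 33×6 = 198°
Difference = |286.5 - 198| = 88.5°

88.5°


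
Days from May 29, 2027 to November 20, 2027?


From May 29, 2027 to November 20, 2027
Rest of May 2027: 31 - 29 = 2
Full months: June 30, July 31, August 31, September 30, October 31
Days into November 2027: 20
Total = 2 + 30 + 31 + 31 + 30 + 31 + 20 = 175 days

175 days


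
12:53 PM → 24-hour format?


Input: 12:53 PM
12 PM → 12 (noon)

12:53


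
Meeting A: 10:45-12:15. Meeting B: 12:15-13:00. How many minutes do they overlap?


0 minutes

Meeting A: 645-735 (in minutes from midnight)
Meeting B: 735-780
Overlap start = max(645, 735) = 735
Overlap end = min(735, 780) = 735
Overlap = max(0, 735 - 735) = 0 min


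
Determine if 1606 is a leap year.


Rules: divisible by 4 AND (not by 100 OR by 400)
1606 ÷ 4 = 401 remainder 2 → not divisible by 4
Not divisible by 4 → not a leap year

No


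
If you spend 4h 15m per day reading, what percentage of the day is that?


17.7%

Time: 255 minutes
Day: 1440 minutes
Percentage = (255/1440) × 100 ≈ 17.7%


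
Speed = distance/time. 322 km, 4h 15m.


75.8 km/h

Distance: 322 km
Time: 4h 15m = 255 min = 255/60 = 17/4 hours
Speed = 322 ÷ (17/4) = 322 × 4 / 17 = 1288/17 ≈ 75.8 km/h


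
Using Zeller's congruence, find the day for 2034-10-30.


Zeller's congruence:
q=30, m=10, k=34, j=20
h = (30 + ⌊13×11/5⌋ + 34 + ⌊34/4⌋ + ⌊20/4⌋ - 2×20) mod 7
= (30 + 28 + 34 + 8 + 5 - 40) mod 7
= 65 mod 7 = 2
h=2 → Monday

Monday


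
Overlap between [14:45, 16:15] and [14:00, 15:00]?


15 minutes

Meeting A: 885-975 (in minutes from midnight)
Meeting B: 840-900
Overlap start = max(885, 840) = 885
Overlap end = min(975, 900) = 900
Overlap = max(0, 900 - 885) = 15 min


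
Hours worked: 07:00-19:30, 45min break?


11h 45m (705 minutes)

Total time = (19×60+30) - (7×60+0)
= 1170 - 420 = 750 min
Minus break: 750 - 45 = 705 min
= 11h 45m


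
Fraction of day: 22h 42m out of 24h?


Total minutes: 22×60 + 42 = 1362
Day = 24×60 = 1440 minutes
Fraction = 1362/1440 ≈ 0.9458
As a percentage: 1362/1440 × 100 ≈ 94.58%

0.9458 (94.58%)


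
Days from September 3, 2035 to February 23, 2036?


173 days

From September 3, 2035 to February 23, 2036
Rest of September 2035: 30 - 3 = 27
Full months: October 31, November 30, December 31, January 31
Days into February 2036: 23
Total = 27 + 31 + 30 + 31 + 31 + 23 = 173 days


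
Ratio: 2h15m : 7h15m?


Duration 1: 135 minutes
Duration 2: 435 minutes
Ratio = 135:435
GCD = 15
Simplified = 9:29
As a decimal: 9/29 ≈ 0.31

9:29 (0.31)


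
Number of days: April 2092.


Month: April (month 4)
April has 30 days

30 days


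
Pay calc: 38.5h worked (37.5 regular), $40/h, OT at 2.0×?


Regular: 37.5h × $40 = $1500.00
Overtime: 38.5 - 37.5 = 1.0h
OT pay: 1.0h × $40 × 2.0 = $80.00
Total = $1500.00 + $80.00 = $1580.00

$1580.00


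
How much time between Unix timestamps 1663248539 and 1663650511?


Difference = 1663650511 - 1663248539 = 401972 seconds
In hours: 401972 / 3600 ≈ 111.7
In days: 401972 / 86400 ≈ 4.65

401972 seconds (111.7 hours / 4.65 days)


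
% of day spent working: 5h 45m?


24.0%

Time: 345 minutes
Day: 1440 minutes
Percentage = (345/1440) × 100 ≈ 24.0%


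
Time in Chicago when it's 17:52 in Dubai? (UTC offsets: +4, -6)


Time difference = UTC-6 - UTC+4 = -10 hours
New hour = (17 -10) mod 24
= 7 mod 24 = 7
Minutes unchanged → 07:52

07:52


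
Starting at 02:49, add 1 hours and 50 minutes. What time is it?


04:39

Start: 169 minutes from midnight
Add: 110 minutes
Total: 279 minutes
Hours: 279 ÷ 60 = 4 remainder 39


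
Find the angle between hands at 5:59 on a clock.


174.5°

Hour hand = 5×30 + 59×0.5 = 179.5°
Minute hand = 59×6 = 354°
Difference = |179.5 - 354| = 174.5°


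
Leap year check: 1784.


Yes

Rules: divisible by 4 AND (not by 100 OR by 400)
1784 ÷ 4 = 446 exactly → divisible by 4
1784 ÷ 100 = 17 remainder 84 → not divisible by 100
Divisible by 4 but not by 100 → leap year


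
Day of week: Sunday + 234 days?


Start: Sunday (index 6)
(6 + 234) mod 7
= 240 mod 7
= 2
Index 2 → Wednesday

Wednesday


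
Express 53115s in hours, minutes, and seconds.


Hours: 53115 ÷ 3600 = 14 remainder 2715
Minutes: 2715 ÷ 60 = 45 remainder 15
Seconds: 15

14h 45m 15s


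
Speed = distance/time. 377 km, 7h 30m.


50.3 km/h

Distance: 377 km
Time: 7h 30m = 450 min = 450/60 = 15/2 hours
Speed = 377 ÷ (15/2) = 377 × 2 / 15 = 754/15 ≈ 50.3 km/h


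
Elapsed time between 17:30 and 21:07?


3h 37m

End time in minutes: 21×60 + 7 = 1267
Start time in minutes: 17×60 + 30 = 1050
Difference = 1267 - 1050 = 217 minutes
= 3 hours 37 minutes


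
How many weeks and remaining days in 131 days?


18 weeks 5 days

Weeks: 131 ÷ 7 = 18 remainder 5


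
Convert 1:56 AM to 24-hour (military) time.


Input: 1:56 AM
AM hour stays: 1

01:56


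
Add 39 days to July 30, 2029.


September 7, 2029

Start: July 30, 2029
Add 39 days
July 30 → August 1: 31 - 30 + 1 = 2 days (39 - 2 = 37 left)
August 1 → September 1: 31 - 1 + 1 = 31 days (37 - 31 = 6 left)
September 1 + 6 = September 7, 2029


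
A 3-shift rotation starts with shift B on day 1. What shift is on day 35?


Shifts: A, B, C
Start: B (index 1)
Day 35: (1 + 35 - 1) mod 3
= 35 mod 3
= 2
Index 2 → shift C

Shift C


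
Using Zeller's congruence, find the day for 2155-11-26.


Wednesday

Zeller's congruence:
q=26, m=11, k=55, j=21
h = (26 + ⌊13×12/5⌋ + 55 + ⌊55/4⌋ + ⌊21/4⌋ - 2×21) mod 7
= (26 + 31 + 55 + 13 + 5 - 42) mod 7
= 88 mod 7 = 4
h=4 → Wednesday


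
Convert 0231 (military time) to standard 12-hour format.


2:31 AM

Hour: 2
2 < 12 → AM


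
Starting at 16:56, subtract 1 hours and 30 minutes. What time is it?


15:26

Start: 1016 minutes from midnight
Subtract: 90 minutes
Remaining: 1016 - 90 = 926
Hours: 15, Minutes: 26


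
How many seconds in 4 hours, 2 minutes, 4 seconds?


Hours: 4 × 3600 = 14400
Minutes: 2 × 60 = 120
Seconds: 4
Total = 14400 + 120 + 4 = 14524

14524 seconds


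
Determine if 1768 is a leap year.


Yes

Rules: divisible by 4 AND (not by 100 OR by 400)
1768 ÷ 4 = 442 exactly → divisible by 4
1768 ÷ 100 = 17 remainder 68 → not divisible by 100
Divisible by 4 but not by 100 → leap year


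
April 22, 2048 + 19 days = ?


Start: April 22, 2048
Add 19 days
April 22 → May 1: 30 - 22 + 1 = 9 days (19 - 9 = 10 left)
May 1 + 10 = May 11, 2048

May 11, 2048


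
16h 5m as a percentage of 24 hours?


0.6701 (67.01%)

Total minutes: 16×60 + 5 = 965
Day = 24×60 = 1440 minutes
Fraction = 965/1440 ≈ 0.6701
As a percentage: 965/1440 × 100 ≈ 67.01%


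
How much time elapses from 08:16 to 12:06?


End time in minutes: 12×60 + 6 = 726
Start time in minutes: 8×60 + 16 = 496
Difference = 726 - 496 = 230 minutes
= 3 hours 50 minutes

3h 50m


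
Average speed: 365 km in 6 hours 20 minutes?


57.6 km/h

Distance: 365 km
Time: 6h 20m = 380 min = 380/60 = 19/3 hours
Speed = 365 ÷ (19/3) = 365 × 3 / 19 = 1095/19 ≈ 57.6 km/h


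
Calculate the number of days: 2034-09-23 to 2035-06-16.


266 days

From September 23, 2034 to June 16, 2035
Rest of September 2034: 30 - 23 = 7
Full months: October 31, November 30, December 31, January 31, February 2035 28, March 31, April 30, May 31
Days into June 2035: 16
Total = 7 + 31 + 30 + 31 + 31 + 28 + 31 + 30 + 31 + 16 = 266 days


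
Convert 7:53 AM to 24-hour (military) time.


Input: 7:53 AM
AM hour stays: 7

07:53


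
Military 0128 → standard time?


Hour: 1
1 < 12 → AM

1:28 AM


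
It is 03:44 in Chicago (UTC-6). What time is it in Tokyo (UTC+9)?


Time difference = UTC+9 - UTC-6 = +15 hours
New hour = (3 + 15) mod 24
= 18 mod 24 = 18
Minutes unchanged → 18:44

18:44


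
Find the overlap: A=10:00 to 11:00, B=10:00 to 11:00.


Meeting A: 600-660 (in minutes from midnight)
Meeting B: 600-660
Overlap start = max(600, 600) = 600
Overlap end = min(660, 660) = 660
Overlap = max(0, 660 - 600) = 60 min

60 minutes


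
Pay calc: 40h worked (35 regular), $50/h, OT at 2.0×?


$2250.00

Regular: 35h × $50 = $1750.00
Overtime: 40 - 35 = 5h
OT pay: 5h × $50 × 2.0 = $500.00
Total = $1750.00 + $500.00 = $2250.00


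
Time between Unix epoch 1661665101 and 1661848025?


Difference = 1661848025 - 1661665101 = 182924 seconds
In hours: 182924 / 3600 ≈ 50.8
In days: 182924 / 86400 ≈ 2.12

182924 seconds (50.8 hours / 2.12 days)


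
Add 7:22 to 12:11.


19:33

Start: 731 minutes from midnight
Add: 442 minutes
Total: 1173 minutes
Hours: 1173 ÷ 60 = 19 remainder 33


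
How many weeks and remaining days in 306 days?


43 weeks 5 days

Weeks: 306 ÷ 7 = 43 remainder 5


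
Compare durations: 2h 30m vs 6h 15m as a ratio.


2:5 (0.40)

Duration 1: 150 minutes
Duration 2: 375 minutes
Ratio = 150:375
GCD = 75
Simplified = 2:5
As a decimal: 2/5 = 0.40


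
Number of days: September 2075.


Month: September (month 9)
September has 30 days

30 days


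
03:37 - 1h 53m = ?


01:44

Start: 217 minutes from midnight
Subtract: 113 minutes
Remaining: 217 - 113 = 104
Hours: 1, Minutes: 44


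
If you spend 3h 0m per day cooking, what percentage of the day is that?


12.5%

Time: 180 minutes
Day: 1440 minutes
Percentage = (180/1440) × 100 = 12.5%


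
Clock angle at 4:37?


83.5°

Hour hand = 4×30 + 37×0.5 = 138.5°
Minute hand = 37×6 = 222°
Difference = |138.5 - 222| = 83.5°


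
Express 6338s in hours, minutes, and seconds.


Hours: 6338 ÷ 3600 = 1 remainder 2738
Minutes: 2738 ÷ 60 = 45 remainder 38
Seconds: 38

1h 45m 38s


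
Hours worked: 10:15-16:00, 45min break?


5h 0m (300 minutes)

Total time = (16×60+0) - (10×60+15)
= 960 - 615 = 345 min
Minus break: 345 - 45 = 300 min
= 5h 0m


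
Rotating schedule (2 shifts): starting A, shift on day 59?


Shift A

Shifts: A, B
Start: A (index 0)
Day 59: (0 + 59 - 1) mod 2
= 58 mod 2
= 0
Index 0 → shift A


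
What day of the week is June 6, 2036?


Zeller's congruence:
q=6, m=6, k=36, j=20
h = (6 + ⌊13×7/5⌋ + 36 + ⌊36/4⌋ + ⌊20/4⌋ - 2×20) mod 7
= (6 + 18 + 36 + 9 + 5 - 40) mod 7
= 34 mod 7 = 6
h=6 → Friday

Friday


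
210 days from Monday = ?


Start: Monday (index 0)
(0 + 210) mod 7
= 210 mod 7
= 0
Index 0 → Monday

Monday


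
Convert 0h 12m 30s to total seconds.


750 seconds

Hours: 0 × 3600 = 0
Minutes: 12 × 60 = 720
Seconds: 30
Total = 0 + 720 + 30 = 750


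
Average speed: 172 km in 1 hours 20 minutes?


129.0 km/h

Distance: 172 km
Time: 1h 20m = 80 min = 80/60 = 4/3 hours
Speed = 172 ÷ (4/3) = 172 × 3 / 4 = 516/4 = 129.0 km/h


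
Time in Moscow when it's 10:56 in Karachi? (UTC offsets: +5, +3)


Time difference = UTC+3 - UTC+5 = -2 hours
New hour = (10 -2) mod 24
= 8 mod 24 = 8
Minutes unchanged → 08:56

08:56


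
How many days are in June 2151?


30 days

Month: June (month 6)
June has 30 days


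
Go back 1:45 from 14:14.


12:29

Start: 854 minutes from midnight
Subtract: 105 minutes
Remaining: 854 - 105 = 749
Hours: 12, Minutes: 29


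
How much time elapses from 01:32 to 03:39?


End time in minutes: 3×60 + 39 = 219
Start time in minutes: 1×60 + 32 = 92
Difference = 219 - 92 = 127 minutes
= 2 hours 7 minutes

2h 7m


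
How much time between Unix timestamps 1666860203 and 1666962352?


Difference = 1666962352 - 1666860203 = 102149 seconds
In hours: 102149 / 3600 ≈ 28.4
In days: 102149 / 86400 ≈ 1.18

102149 seconds (28.4 hours / 1.18 days)


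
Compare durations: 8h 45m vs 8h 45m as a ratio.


1:1 (1.00)

Duration 1: 525 minutes
Duration 2: 525 minutes
Ratio = 525:525
GCD = 525
Simplified = 1:1
As a decimal: 1/1 = 1.00


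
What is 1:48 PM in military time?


13:48

Input: 1:48 PM
PM: 1 + 12 = 13


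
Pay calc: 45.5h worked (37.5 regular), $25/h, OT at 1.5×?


$1237.50

Regular: 37.5h × $25 = $937.50
Overtime: 45.5 - 37.5 = 8.0h
OT pay: 8.0h × $25 × 1.5 = $300.00
Total = $937.50 + $300.00 = $1237.50


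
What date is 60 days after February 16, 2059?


April 17, 2059

Start: February 16, 2059
Add 60 days
February 16 → March 1: 28 - 16 + 1 = 13 days (60 - 13 = 47 left)
March 1 → April 1: 31 - 1 + 1 = 31 days (47 - 31 = 16 left)
April 1 + 16 = April 17, 2059


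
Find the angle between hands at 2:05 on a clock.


32.5°

Hour hand = 2×30 + 5×0.5 = 62.5°
Minute hand = 5×6 = 30°
Difference = |62.5 - 30| = 32.5°


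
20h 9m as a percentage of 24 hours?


0.8396 (83.96%)

Total minutes: 20×60 + 9 = 1209
Day = 24×60 = 1440 minutes
Fraction = 1209/1440 ≈ 0.8396
As a percentage: 1209/1440 × 100 ≈ 83.96%


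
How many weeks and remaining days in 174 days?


Weeks: 174 ÷ 7 = 24 remainder 6

24 weeks 6 days


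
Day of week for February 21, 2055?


Zeller's congruence:
q=21, m=14, k=54, j=20
h = (21 + ⌊13×15/5⌋ + 54 + ⌊54/4⌋ + ⌊20/4⌋ - 2×20) mod 7
= (21 + 39 + 54 + 13 + 5 - 40) mod 7
= 92 mod 7 = 1
h=1 → Sunday

Sunday


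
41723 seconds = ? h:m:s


11h 35m 23s

Hours: 41723 ÷ 3600 = 11 remainder 2123
Minutes: 2123 ÷ 60 = 35 remainder 23
Seconds: 23


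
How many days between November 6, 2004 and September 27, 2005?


From November 6, 2004 to September 27, 2005
Rest of November 2004: 30 - 6 = 24
Full months: December 31, January 31, February 2005 28, March 31, April 30, May 31, June 30, July 31, August 31
Days into September 2005: 27
Total = 24 + 31 + 31 + 28 + 31 + 30 + 31 + 30 + 31 + 31 + 27 = 325 days

325 days


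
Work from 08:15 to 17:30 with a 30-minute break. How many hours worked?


Total time = (17×60+30) - (8×60+15)
= 1050 - 495 = 555 min
Minus break: 555 - 30 = 525 min
= 8h 45m

8h 45m (525 minutes)


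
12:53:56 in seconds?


46436 seconds

Hours: 12 × 3600 = 43200
Minutes: 53 × 60 = 3180
Seconds: 56
Total = 43200 + 3180 + 56 = 46436


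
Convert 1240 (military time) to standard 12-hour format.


Hour: 12
12 → 12 PM (noon)

12:40 PM


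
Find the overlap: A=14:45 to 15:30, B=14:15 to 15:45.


45 minutes

Meeting A: 885-930 (in minutes from midnight)
Meeting B: 855-945
Overlap start = max(885, 855) = 885
Overlap end = min(930, 945) = 930
Overlap = max(0, 930 - 885) = 45 min


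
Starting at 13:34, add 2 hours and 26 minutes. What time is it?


16:00

Start: 814 minutes from midnight
Add: 146 minutes
Total: 960 minutes
Hours: 960 ÷ 60 = 16 remainder 0


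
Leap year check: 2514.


No

Rules: divisible by 4 AND (not by 100 OR by 400)
2514 ÷ 4 = 628 remainder 2 → not divisible by 4
Not divisible by 4 → not a leap year


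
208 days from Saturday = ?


Thursday

Start: Saturday (index 5)
(5 + 208) mod 7
= 213 mod 7
= 3
Index 3 → Thursday


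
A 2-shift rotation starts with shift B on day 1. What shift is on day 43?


Shifts: A, B
Start: B (index 1)
Day 43: (1 + 43 - 1) mod 2
= 43 mod 2
= 1
Index 1 → shift B

Shift B


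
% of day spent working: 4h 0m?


16.7%

Time: 240 minutes
Day: 1440 minutes
Percentage = (240/1440) × 100 ≈ 16.7%


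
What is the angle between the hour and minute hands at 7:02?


161.0°

Hour hand = 7×30 + 2×0.5 = 211.0°
Minute hand = 2×6 = 12°
Difference = |211.0 - 12| = 199.0°
Since > 180°: 360 - 199.0 = 161.0°


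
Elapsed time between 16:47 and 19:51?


3h 4m

End time in minutes: 19×60 + 51 = 1191
Start time in minutes: 16×60 + 47 = 1007
Difference = 1191 - 1007 = 184 minutes
= 3 hours 4 minutes


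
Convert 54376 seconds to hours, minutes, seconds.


15h 6m 16s

Hours: 54376 ÷ 3600 = 15 remainder 376
Minutes: 376 ÷ 60 = 6 remainder 16
Seconds: 16


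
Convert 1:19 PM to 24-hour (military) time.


13:19

Input: 1:19 PM
PM: 1 + 12 = 13


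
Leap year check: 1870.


No

Rules: divisible by 4 AND (not by 100 OR by 400)
1870 ÷ 4 = 467 remainder 2 → not divisible by 4
Not divisible by 4 → not a leap year


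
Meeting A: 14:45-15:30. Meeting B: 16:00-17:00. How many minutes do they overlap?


0 minutes

Meeting A: 885-930 (in minutes from midnight)
Meeting B: 960-1020
Overlap start = max(885, 960) = 960
Overlap end = min(930, 1020) = 930
Overlap = max(0, 930 - 960) = 0 min


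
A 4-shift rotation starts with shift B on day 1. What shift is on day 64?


Shift A

Shifts: A, B, C, D
Start: B (index 1)
Day 64: (1 + 64 - 1) mod 4
= 64 mod 4
= 0
Index 0 → shift A


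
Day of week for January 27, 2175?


Zeller's congruence:
q=27, m=13, k=74, j=21
h = (27 + ⌊13×14/5⌋ + 74 + ⌊74/4⌋ + ⌊21/4⌋ - 2×21) mod 7
= (27 + 36 + 74 + 18 + 5 - 42) mod 7
= 118 mod 7 = 6
h=6 → Friday

Friday


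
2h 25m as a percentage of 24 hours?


0.1007 (10.07%)

Total minutes: 2×60 + 25 = 145
Day = 24×60 = 1440 minutes
Fraction = 145/1440 ≈ 0.1007
As a percentage: 145/1440 × 100 ≈ 10.07%


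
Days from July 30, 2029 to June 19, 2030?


From July 30, 2029 to June 19, 2030
Rest of July 2029: 31 - 30 = 1
Full months: August 31, September 30, October 31, November 30, December 31, January 31, February 2030 28, March 31, April 30, May 31
Days into June 2030: 19
Total = 1 + 31 + 30 + 31 + 30 + 31 + 31 + 28 + 31 + 30 + 31 + 19 = 324 days

324 days


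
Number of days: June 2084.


30 days

Month: June (month 6)
June has 30 days


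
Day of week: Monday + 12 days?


Start: Monday (index 0)
(0 + 12) mod 7
= 12 mod 7
= 5
Index 5 → Saturday

Saturday


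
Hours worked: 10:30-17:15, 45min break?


6h 0m (360 minutes)

Total time = (17×60+15) - (10×60+30)
= 1035 - 630 = 405 min
Minus break: 405 - 45 = 360 min
= 6h 0m


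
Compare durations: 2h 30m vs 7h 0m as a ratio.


Duration 1: 150 minutes
Duration 2: 420 minutes
Ratio = 150:420
GCD = 30
Simplified = 5:14
As a decimal: 5/14 ≈ 0.36

5:14 (0.36)


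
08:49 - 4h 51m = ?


Start: 529 minutes from midnight
Subtract: 291 minutes
Remaining: 529 - 291 = 238
Hours: 3, Minutes: 58

03:58


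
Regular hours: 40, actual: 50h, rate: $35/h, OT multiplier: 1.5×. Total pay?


Regular: 40h × $35 = $1400.00
Overtime: 50 - 40 = 10h
OT pay: 10h × $35 × 1.5 = $525.00
Total = $1400.00 + $525.00 = $1925.00

$1925.00


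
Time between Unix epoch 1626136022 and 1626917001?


780979 seconds (216.9 hours / 9.04 days)

Difference = 1626917001 - 1626136022 = 780979 seconds
In hours: 780979 / 3600 ≈ 216.9
In days: 780979 / 86400 ≈ 9.04


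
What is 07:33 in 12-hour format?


7:33 AM

Hour: 7
7 < 12 → AM


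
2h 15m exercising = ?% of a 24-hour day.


9.4%

Time: 135 minutes
Day: 1440 minutes
Percentage = (135/1440) × 100 ≈ 9.4%


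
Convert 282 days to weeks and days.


Weeks: 282 ÷ 7 = 40 remainder 2

40 weeks 2 days


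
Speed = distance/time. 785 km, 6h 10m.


127.3 km/h

Distance: 785 km
Time: 6h 10m = 370 min = 370/60 = 37/6 hours
Speed = 785 ÷ (37/6) = 785 × 6 / 37 = 4710/37 ≈ 127.3 km/h


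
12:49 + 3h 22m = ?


16:11

Start: 769 minutes from midnight
Add: 202 minutes
Total: 971 minutes
Hours: 971 ÷ 60 = 16 remainder 11


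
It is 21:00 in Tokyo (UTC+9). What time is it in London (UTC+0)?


Time difference = UTC+0 - UTC+9 = -9 hours
New hour = (21 -9) mod 24
= 12 mod 24 = 12
Minutes unchanged → 12:00

12:00


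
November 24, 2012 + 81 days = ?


Start: November 24, 2012
Add 81 days
November 24 → December 1: 30 - 24 + 1 = 7 days (81 - 7 = 74 left)
December 1 → January 1: 31 - 1 + 1 = 31 days (74 - 31 = 43 left)
January 1 → February 1: 31 - 1 + 1 = 31 days (43 - 31 = 12 left)
February 1 + 12 = February 13, 2013

February 13, 2013


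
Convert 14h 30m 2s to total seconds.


52202 seconds

Hours: 14 × 3600 = 50400
Minutes: 30 × 60 = 1800
Seconds: 2
Total = 50400 + 1800 + 2 = 52202


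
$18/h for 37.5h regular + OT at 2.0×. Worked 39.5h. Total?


Regular: 37.5h × $18 = $675.00
Overtime: 39.5 - 37.5 = 2.0h
OT pay: 2.0h × $18 × 2.0 = $72.00
Total = $675.00 + $72.00 = $747.00

$747.00


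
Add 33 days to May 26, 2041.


Start: May 26, 2041
Add 33 days
May 26 → June 1: 31 - 26 + 1 = 6 days (33 - 6 = 27 left)
June 1 + 27 = June 28, 2041

June 28, 2041


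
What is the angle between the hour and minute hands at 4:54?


Hour hand = 4×30 + 54×0.5 = 147.0°
Minute hand = 54×6 = 324°
Difference = |147.0 - 324| = 177.0°

177.0°


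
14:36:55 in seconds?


Hours: 14 × 3600 = 50400
Minutes: 36 × 60 = 2160
Seconds: 55
Total = 50400 + 2160 + 55 = 52615

52615 seconds


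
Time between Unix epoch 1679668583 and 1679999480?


Difference = 1679999480 - 1679668583 = 330897 seconds
In hours: 330897 / 3600 ≈ 91.9
In days: 330897 / 86400 ≈ 3.83

330897 seconds (91.9 hours / 3.83 days)


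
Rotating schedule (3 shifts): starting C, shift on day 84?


Shifts: A, B, C
Start: C (index 2)
Day 84: (2 + 84 - 1) mod 3
= 85 mod 3
= 1
Index 1 → shift B

Shift B


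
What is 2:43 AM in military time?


02:43

Input: 2:43 AM
AM hour stays: 2


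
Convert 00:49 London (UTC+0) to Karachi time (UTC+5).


Time difference = UTC+5 - UTC+0 = +5 hours
New hour = (0 + 5) mod 24
= 5 mod 24 = 5
Minutes unchanged → 05:49

05:49


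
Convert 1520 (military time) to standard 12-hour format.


3:20 PM

Hour: 15
15 - 12 = 3 → PM


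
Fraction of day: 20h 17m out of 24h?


Total minutes: 20×60 + 17 = 1217
Day = 24×60 = 1440 minutes
Fraction = 1217/1440 ≈ 0.8451
As a percentage: 1217/1440 × 100 ≈ 84.51%

0.8451 (84.51%)


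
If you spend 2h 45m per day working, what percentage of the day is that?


Time: 165 minutes
Day: 1440 minutes
Percentage = (165/1440) × 100 ≈ 11.5%

11.5%


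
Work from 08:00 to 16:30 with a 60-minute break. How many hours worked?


Total time = (16×60+30) - (8×60+0)
= 990 - 480 = 510 min
Minus break: 510 - 60 = 450 min
= 7h 30m

7h 30m (450 minutes)


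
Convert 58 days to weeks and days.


8 weeks 2 days

Weeks: 58 ÷ 7 = 8 remainder 2


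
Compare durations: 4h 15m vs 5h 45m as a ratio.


17:23 (0.74)

Duration 1: 255 minutes
Duration 2: 345 minutes
Ratio = 255:345
GCD = 15
Simplified = 17:23
As a decimal: 17/23 ≈ 0.74


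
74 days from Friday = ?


Start: Friday (index 4)
(4 + 74) mod 7
= 78 mod 7
= 1
Index 1 → Tuesday

Tuesday


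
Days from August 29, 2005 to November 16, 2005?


79 days

From August 29, 2005 to November 16, 2005
Rest of August 2005: 31 - 29 = 2
Full months: September 30, October 31
Days into November 2005: 16
Total = 2 + 30 + 31 + 16 = 79 days


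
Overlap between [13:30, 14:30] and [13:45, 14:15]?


Meeting A: 810-870 (in minutes from midnight)
Meeting B: 825-855
Overlap start = max(810, 825) = 825
Overlap end = min(870, 855) = 855
Overlap = max(0, 855 - 825) = 30 min

30 minutes


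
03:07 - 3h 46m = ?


23:21

Start: 187 minutes from midnight
Subtract: 226 minutes
Remaining: 187 - 226 = -39
Negative → add 24×60 = 1401
Hours: 23, Minutes: 21


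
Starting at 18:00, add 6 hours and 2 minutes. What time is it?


Start: 1080 minutes from midnight
Add: 362 minutes
Total: 1442 minutes
Hours: 1442 ÷ 60 = 24 remainder 2
24 ≥ 24 → 24 - 24 = 0 (next day)

00:02 (next day)


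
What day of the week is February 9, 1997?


Zeller's congruence:
q=9, m=14, k=96, j=19
h = (9 + ⌊13×15/5⌋ + 96 + ⌊96/4⌋ + ⌊19/4⌋ - 2×19) mod 7
= (9 + 39 + 96 + 24 + 4 - 38) mod 7
= 134 mod 7 = 1
h=1 → Sunday

Sunday


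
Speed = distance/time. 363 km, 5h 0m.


Distance: 363 km
Time: 5 hours
Speed = 363 / 5 = 72.6 km/h

72.6 km/h


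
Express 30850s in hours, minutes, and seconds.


Hours: 30850 ÷ 3600 = 8 remainder 2050
Minutes: 2050 ÷ 60 = 34 remainder 10
Seconds: 10

8h 34m 10s


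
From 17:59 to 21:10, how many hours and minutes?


3h 11m

End time in minutes: 21×60 + 10 = 1270
Start time in minutes: 17×60 + 59 = 1079
Difference = 1270 - 1079 = 191 minutes
= 3 hours 11 minutes


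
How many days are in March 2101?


Month: March (month 3)
March has 31 days

31 days


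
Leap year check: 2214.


No

Rules: divisible by 4 AND (not by 100 OR by 400)
2214 ÷ 4 = 553 remainder 2 → not divisible by 4
Not divisible by 4 → not a leap year


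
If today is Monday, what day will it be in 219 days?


Wednesday

Start: Monday (index 0)
(0 + 219) mod 7
= 219 mod 7
= 2
Index 2 → Wednesday


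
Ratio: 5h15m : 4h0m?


Duration 1: 315 minutes
Duration 2: 240 minutes
Ratio = 315:240
GCD = 15
Simplified = 21:16
As a decimal: 21/16 ≈ 1.31

21:16 (1.31)


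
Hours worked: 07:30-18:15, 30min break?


Total time = (18×60+15) - (7×60+30)
= 1095 - 450 = 645 min
Minus break: 645 - 30 = 615 min
= 10h 15m

10h 15m (615 minutes)


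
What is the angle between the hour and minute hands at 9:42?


39.0°

Hour hand = 9×30 + 42×0.5 = 291.0°
Minute hand = 42×6 = 252°
Difference = |291.0 - 252| = 39.0°
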